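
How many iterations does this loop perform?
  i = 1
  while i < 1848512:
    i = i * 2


The loop variable doubles each iteration:
i = 1 -> 2 -> 4 -> 8 -> 16 -> 32 -> 64 -> 128 -> 256 -> 512 -> 1024 -> 2048 -> 4096 -> 8192 -> 16384 -> 32768 -> 65536 -> 131072 -> 262144 -> 524288 -> 1048576 -> 2097152 (stop, 2097152 >= 1848512)
Number of doublings = ceil(log2(1848512)) = 21


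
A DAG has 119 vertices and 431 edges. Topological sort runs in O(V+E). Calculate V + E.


V = 119 (vertex processing)
E = 431 (edge processing)
V + E = 119 + 431 = 550


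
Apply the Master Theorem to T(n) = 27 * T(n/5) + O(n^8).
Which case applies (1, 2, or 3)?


The Master Theorem: T(n) = a*T(n/b) + O(n^c)
  a = 27, b = 5, c = 8
log_b(a) = log_5(27) ~ 2.048
Compare b^c with a: 5^8 = 390625 > 27, so c > log_b(a).
Since c > log_b(a), Case 3 applies.
T(n) = O(n^8)
Master Theorem case = 3


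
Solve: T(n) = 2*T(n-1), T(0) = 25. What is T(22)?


Unrolling:
T(22) = 2*T(21) = 2^2*T(20) = ... = 2^22*T(0)
= 2^22 * 25
= 4194304 * 25 = 104857600


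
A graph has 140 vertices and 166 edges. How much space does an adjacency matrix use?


Adjacency matrix: V x V grid of entries
Space = V^2 = 140^2 = 140 * 140 = 19600


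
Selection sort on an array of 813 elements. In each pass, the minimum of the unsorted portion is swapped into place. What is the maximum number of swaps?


Selection sort performs one swap per pass:
  Pass 1: find min in positions 0 to 812, swap with position 0
  Pass 2: find min in positions 1 to 812, swap with position 1
  Pass 3: find min in positions 2 to 812, swap with position 2
  Pass 4: find min in positions 3 to 812, swap with position 3
  Pass 5: find min in positions 4 to 812, swap with position 4
  ... (807 more passes)
Total passes (and swaps) = n - 1 = 813 - 1 = 812


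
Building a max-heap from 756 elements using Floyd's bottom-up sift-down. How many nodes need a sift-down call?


In a heap of 756 elements (0-indexed array):
  Last element index: 755
  Parent of last element: floor((755 - 1) / 2) = 377
  Internal nodes: indices 0 to 377
  Count = floor(756/2) = 378


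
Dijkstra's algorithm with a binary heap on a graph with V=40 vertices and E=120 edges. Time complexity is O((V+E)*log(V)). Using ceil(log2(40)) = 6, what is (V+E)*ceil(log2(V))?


Dijkstra with a binary heap: each vertex is extracted once, each edge may relax once.
Each heap operation costs O(log V).
V + E = 40 + 120 = 160
ceil(log2(40)) = 6 (since 2^5 = 32 < 40 <= 64 = 2^6)
Total heap work = (V+E) * ceil(log2(V)) = 160 * 6 = 960


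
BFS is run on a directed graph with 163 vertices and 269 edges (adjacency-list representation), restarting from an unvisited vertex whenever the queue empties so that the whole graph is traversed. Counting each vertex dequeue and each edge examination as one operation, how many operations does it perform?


A full BFS traversal dequeues each vertex exactly once and examines each directed edge exactly once.
V = 163 (vertex processing cost)
E = 269 (edge examination cost)
Total operations proportional to V + E = 163 + 269 = 432


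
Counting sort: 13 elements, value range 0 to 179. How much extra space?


n = 13 (output array)
k = 180 (count array for 180 distinct values)
Extra space = 13 + 180 = 193


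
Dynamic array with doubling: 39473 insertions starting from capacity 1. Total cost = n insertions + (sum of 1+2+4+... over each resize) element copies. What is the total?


n = 39473
Insertion costs: 39473
Resizes copy 1, 2, 4, ... up to the largest power of 2 that is <= n-1 = 39472, i.e. 32768.
Copy costs = 1 + 2 + 4 + 8 + 16 + 32 + 64 + 128 + 256 + 512 + 1024 + 2048 + 4096 + 8192 + 16384 + 32768 = 65535
Total = 39473 + 65535 = 105008


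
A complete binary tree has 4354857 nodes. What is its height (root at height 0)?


In a complete binary tree, level k holds nodes 2^k .. 2^(k+1)-1 (1-indexed).
Height = floor(log2(n)) = floor(log2(4354857)) = 22
Check: 2^22 = 4194304 <= 4354857 < 8388608 = 2^23


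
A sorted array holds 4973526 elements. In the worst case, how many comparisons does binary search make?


Halving sequence: 4973526 -> 2486763 -> 1243381 -> 621690 -> 310845 -> 155422 -> 77711 -> 38855 -> 19427 -> 9713 -> 4856 -> 2428 -> 1214 -> 607 -> 303 -> 151 -> 75 -> 37 -> 18 -> 9 -> 4 -> 2 -> 1
Number of halvings = 22
Max comparisons = 22 + 1 = 23


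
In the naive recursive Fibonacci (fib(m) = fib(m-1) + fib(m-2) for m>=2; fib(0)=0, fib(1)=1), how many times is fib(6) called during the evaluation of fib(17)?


Let N(m) = number of times fib(m) is called while evaluating fib(17).
N(17) = 1 (the initial call).
N(16) = 1 (only fib(17) calls it).
For 1 <= m <= 15: fib(m) is called by fib(m+1) and fib(m+2), so
  N(m) = N(m+1) + N(m+2).
fib(0) is called only by fib(2), so N(0) = N(2).
Walk down from m=17:
  N(17)=1, N(16)=1, N(15)=2, N(14)=3, N(13)=5, N(12)=8, N(11)=13, N(10)=21, N(9)=34, N(8)=55, N(7)=89, N(6)=144
N(6) = 144


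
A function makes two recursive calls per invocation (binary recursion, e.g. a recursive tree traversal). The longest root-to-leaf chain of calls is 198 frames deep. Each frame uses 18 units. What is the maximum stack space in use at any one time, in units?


Binary recursion: the two calls run one after the other, so only one root-to-leaf chain of frames is on the stack at a time.
Maximum depth (longest chain) = 198 frames
Each frame = 18 units
Max stack space = 198 * 18 = 3564


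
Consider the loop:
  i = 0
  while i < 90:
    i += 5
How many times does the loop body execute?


Starting at i = 0, each iteration adds 5.
Iterations until i >= 90:
  Iteration 1: i = 0 -> i = 5
  Iteration 2: i = 5 -> i = 10
  Iteration 3: i = 10 -> i = 15
  Iteration 4: i = 15 -> i = 20
  Iteration 5: i = 20 -> i = 25
  Iteration 6: i = 25 -> i = 30
  Iteration 7: i = 30 -> i = 35
  Iteration 8: i = 35 -> i = 40
  ... continuing ...
Total iterations = ceil(90/5) = 18


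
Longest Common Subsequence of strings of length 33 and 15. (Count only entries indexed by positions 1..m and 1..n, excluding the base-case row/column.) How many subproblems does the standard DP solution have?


DP table indexed by positions in both strings.
First string: 33 positions
Second string: 15 positions
Total = 33 * 15 = 495


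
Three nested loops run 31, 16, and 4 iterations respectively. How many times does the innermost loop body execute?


Loop 1 (outermost): 31 iterations
Loop 2 (middle): 16 iterations per outer
Loop 3 (innermost): 4 iterations per middle
Total = 31 * 16 * 4 = 1984


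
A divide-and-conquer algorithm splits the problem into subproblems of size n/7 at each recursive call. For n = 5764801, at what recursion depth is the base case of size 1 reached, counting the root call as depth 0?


At each depth, the problem size is divided by 7:
  Depth 0: problem size = 5764801
  Depth 1: problem size = 823543
  Depth 2: problem size = 117649
  Depth 3: problem size = 16807
  Depth 4: problem size = 2401
  Depth 5: problem size = 343
  Depth 6: problem size = 49
  Depth 7: problem size = 7
  Depth 8: problem size = 1 (base case)
The base case is reached at depth log_7(5764801) = 8 (the tree has 9 levels counting depth 0, but the depth asked for is 8).
Recursion depth = 8


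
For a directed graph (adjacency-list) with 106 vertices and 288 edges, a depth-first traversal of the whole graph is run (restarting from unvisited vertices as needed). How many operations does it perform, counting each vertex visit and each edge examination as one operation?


A full DFS traversal visits each vertex once and examines each edge once.
V = 106
E = 288
Sum = 106 + 288 = 394


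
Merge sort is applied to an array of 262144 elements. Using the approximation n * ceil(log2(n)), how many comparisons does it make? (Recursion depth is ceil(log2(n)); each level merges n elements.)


Merge sort divides the array into halves recursively.
Number of levels = ceil(log2(262144)) = 18
At each level, approximately n = 262144 comparisons are needed for merging.
Total comparisons ~ n * ceil(log2(n)) = 262144 * 18 = 4718592


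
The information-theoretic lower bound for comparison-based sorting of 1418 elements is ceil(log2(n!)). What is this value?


A binary decision tree of height h has at most 2^h leaves and needs at least n! of them, so h >= ceil(log2(n!)).
1418! is far too large to multiply out, so use Stirling's series:
  ln(n!) ~ n ln n - n + (1/2) ln(2 pi n) + 1/(12n)  (error below 1/(360 n^3), negligible here)
  ln(1418) = 7.2570027
  n ln n = 1418 * 7.2570027 = 10290.4298
  (1/2) ln(2 pi * 1418) = (1/2) ln(8909.5568) = 4.5474
  1/(12*1418) = 0.0001
  ln(1418!) ~ 10290.4298 - 1418 + 4.5474 + 0.0001 = 8876.9773
Convert to base 2: log2(1418!) = 8876.9773 / ln 2 = 8876.9773 / 0.69314718 = 12806.7711
ceil(12806.7711) = 12807


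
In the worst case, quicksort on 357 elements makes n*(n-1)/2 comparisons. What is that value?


Sum of comparisons per partition:
356 + 355 + ... + 1 + 0
= 357 * (357 - 1) / 2
= 357 * 356 / 2
= 63546


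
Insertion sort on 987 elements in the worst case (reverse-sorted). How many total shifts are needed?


In the worst case (reverse-sorted), each element shifts past all previous:
  Element 1: 1 shifts
  Element 2: 2 shifts
  Element 3: 3 shifts
  Element 4: 4 shifts
  Element 5: 5 shifts
  ...
  Element 986: 986 shifts
Total = 1 + 2 + ... + 986
= 987*(987-1)/2 = 486591


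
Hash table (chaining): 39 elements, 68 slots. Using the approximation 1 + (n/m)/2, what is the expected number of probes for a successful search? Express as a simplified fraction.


Computing expected probes:
alpha = 39/68
= 1 + alpha/2
= 1 + 39/(2*68)
= (2*68 + 39) / (2*68)
= 175/136


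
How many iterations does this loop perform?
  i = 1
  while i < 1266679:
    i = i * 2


The loop variable doubles each iteration:
i = 1 -> 2 -> 4 -> 8 -> 16 -> 32 -> 64 -> 128 -> 256 -> 512 -> 1024 -> 2048 -> 4096 -> 8192 -> 16384 -> 32768 -> 65536 -> 131072 -> 262144 -> 524288 -> 1048576 -> 2097152 (stop, 2097152 >= 1266679)
Number of doublings = ceil(log2(1266679)) = 21


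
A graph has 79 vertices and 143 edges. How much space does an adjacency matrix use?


Adjacency matrix: V x V grid of entries
Space = V^2 = 79^2 = 79 * 79 = 6241


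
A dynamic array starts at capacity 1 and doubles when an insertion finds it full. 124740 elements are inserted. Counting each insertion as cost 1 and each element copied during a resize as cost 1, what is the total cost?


n = 124740
Insertion costs: 124740
Resizes copy 1, 2, 4, ... up to the largest power of 2 that is <= n-1 = 124739, i.e. 65536.
Copy costs = 1 + 2 + 4 + 8 + 16 + 32 + 64 + 128 + 256 + 512 + 1024 + 2048 + 4096 + 8192 + 16384 + 32768 + 65536 = 131071
Total = 124740 + 131071 = 255811


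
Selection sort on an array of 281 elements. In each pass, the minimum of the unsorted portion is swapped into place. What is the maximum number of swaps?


Selection sort performs one swap per pass:
  Pass 1: find min in positions 0 to 280, swap with position 0
  Pass 2: find min in positions 1 to 280, swap with position 1
  Pass 3: find min in positions 2 to 280, swap with position 2
  Pass 4: find min in positions 3 to 280, swap with position 3
  Pass 5: find min in positions 4 to 280, swap with position 4
  ... (275 more passes)
Total passes (and swaps) = n - 1 = 281 - 1 = 280


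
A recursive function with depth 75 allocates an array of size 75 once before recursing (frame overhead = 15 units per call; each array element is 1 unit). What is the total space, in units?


Array allocation: 75 units (allocated once)
Stack frames: 75 deep * 15 per frame = 1125 units
Total = 75 + 1125 = 1200


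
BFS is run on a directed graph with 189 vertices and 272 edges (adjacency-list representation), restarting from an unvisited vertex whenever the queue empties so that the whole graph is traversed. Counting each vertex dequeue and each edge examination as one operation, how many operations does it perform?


A full BFS traversal dequeues each vertex exactly once and examines each directed edge exactly once.
V = 189 (vertex processing cost)
E = 272 (edge examination cost)
Total operations proportional to V + E = 189 + 272 = 461


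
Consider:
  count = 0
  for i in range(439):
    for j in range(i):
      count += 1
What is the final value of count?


For each i, the inner loop runs i times:
  i=0: inner runs 0 times
  i=1: inner runs 1 time
  i=2: inner runs 2 times
  i=3: inner runs 3 times
  i=4: inner runs 4 times
  i=5: inner runs 5 times
  i=6: inner runs 6 times
  i=7: inner runs 7 times
  ...
Total = 0 + 1 + 2 + ... + 438 = 439*(439-1)/2 = 96141


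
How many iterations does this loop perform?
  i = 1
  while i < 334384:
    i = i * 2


The loop variable doubles each iteration:
i = 1 -> 2 -> 4 -> 8 -> 16 -> 32 -> 64 -> 128 -> 256 -> 512 -> 1024 -> 2048 -> 4096 -> 8192 -> 16384 -> 32768 -> 65536 -> 131072 -> 262144 -> 524288 (stop, 524288 >= 334384)
Number of doublings = ceil(log2(334384)) = 19


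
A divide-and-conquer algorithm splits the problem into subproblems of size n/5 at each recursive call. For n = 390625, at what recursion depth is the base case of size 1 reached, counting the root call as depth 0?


At each depth, the problem size is divided by 5:
  Depth 0: problem size = 390625
  Depth 1: problem size = 78125
  Depth 2: problem size = 15625
  Depth 3: problem size = 3125
  Depth 4: problem size = 625
  Depth 5: problem size = 125
  Depth 6: problem size = 25
  Depth 7: problem size = 5
  Depth 8: problem size = 1 (base case)
The base case is reached at depth log_5(390625) = 8 (the tree has 9 levels counting depth 0, but the depth asked for is 8).
Recursion depth = 8


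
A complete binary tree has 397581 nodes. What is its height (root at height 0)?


In a complete binary tree, level k holds nodes 2^k .. 2^(k+1)-1 (1-indexed).
Height = floor(log2(n)) = floor(log2(397581)) = 18
Check: 2^18 = 262144 <= 397581 < 524288 = 2^19


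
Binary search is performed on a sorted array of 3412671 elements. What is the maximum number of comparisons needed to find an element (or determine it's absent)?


Binary search halves the search space each comparison:
  Step 1: search space = 3412671 -> 1706335
  Step 2: search space = 1706335 -> 853167
  Step 3: search space = 853167 -> 426583
  Step 4: search space = 426583 -> 213291
  Step 5: search space = 213291 -> 106645
  Step 6: search space = 106645 -> 53322
  Step 7: search space = 53322 -> 26661
  Step 8: search space = 26661 -> 13330
  Step 9: search space = 13330 -> 6665
  Step 10: search space = 6665 -> 3332
  Step 11: search space = 3332 -> 1666
  Step 12: search space = 1666 -> 833
  Step 13: search space = 833 -> 416
  Step 14: search space = 416 -> 208
  Step 15: search space = 208 -> 104
  Step 16: search space = 104 -> 52
  Step 17: search space = 52 -> 26
  Step 18: search space = 26 -> 13
  Step 19: search space = 13 -> 6
  Step 20: search space = 6 -> 3
  Step 21: search space = 3 -> 1
  Step 22: search space = 1 (final check)
Maximum comparisons = floor(log2(3412671)) + 1 = 21 + 1 = 22


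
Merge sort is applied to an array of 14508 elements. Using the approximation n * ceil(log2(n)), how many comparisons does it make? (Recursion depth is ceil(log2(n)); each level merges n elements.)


Merge sort divides the array into halves recursively.
Number of levels = ceil(log2(14508)) = 14
At each level, approximately n = 14508 comparisons are needed for merging.
Total comparisons ~ n * ceil(log2(n)) = 14508 * 14 = 203112


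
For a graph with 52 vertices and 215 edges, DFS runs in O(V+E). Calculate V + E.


A full DFS traversal visits each vertex once and examines each edge once.
V = 52
E = 215
Sum = 52 + 215 = 267


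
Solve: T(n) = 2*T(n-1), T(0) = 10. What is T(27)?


Unrolling:
T(27) = 2*T(26) = 2^2*T(25) = ... = 2^27*T(0)
= 2^27 * 10
= 134217728 * 10 = 1342177280


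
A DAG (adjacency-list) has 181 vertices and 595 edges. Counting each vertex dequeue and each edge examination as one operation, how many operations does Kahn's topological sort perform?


V = 181 (vertex processing)
E = 595 (edge processing)
V + E = 181 + 595 = 776


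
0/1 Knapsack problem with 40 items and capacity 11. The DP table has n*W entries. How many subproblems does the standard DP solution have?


The DP table is indexed by (item, capacity).
Rows: 40 items
Columns: 11 capacity values (1 to W)
Total subproblems = 40 * 11 = 440


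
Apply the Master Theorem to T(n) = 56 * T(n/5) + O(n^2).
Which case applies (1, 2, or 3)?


The Master Theorem: T(n) = a*T(n/b) + O(n^c)
  a = 56, b = 5, c = 2
log_b(a) = log_5(56) ~ 2.501
Compare b^c with a: 5^2 = 25 < 56, so c < log_b(a).
Since c < log_b(a), Case 1 applies.
T(n) = O(n^(log_5 56)) ~ O(n^2.501)
Master Theorem case = 1


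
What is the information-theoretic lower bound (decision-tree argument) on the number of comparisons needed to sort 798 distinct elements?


A binary decision tree of height h has at most 2^h leaves and needs at least n! of them, so h >= ceil(log2(n!)).
798! is far too large to multiply out, so use Stirling's series:
  ln(n!) ~ n ln n - n + (1/2) ln(2 pi n) + 1/(12n)  (error below 1/(360 n^3), negligible here)
  ln(798) = 6.6821086
  n ln n = 798 * 6.6821086 = 5332.3227
  (1/2) ln(2 pi * 798) = (1/2) ln(5013.9819) = 4.2600
  1/(12*798) = 0.0001
  ln(798!) ~ 5332.3227 - 798 + 4.2600 + 0.0001 = 4538.5828
Convert to base 2: log2(798!) = 4538.5828 / ln 2 = 4538.5828 / 0.69314718 = 6547.7909
ceil(6547.7909) = 6548


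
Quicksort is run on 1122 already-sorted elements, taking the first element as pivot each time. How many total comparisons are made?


Sum of comparisons per partition:
1121 + 1120 + ... + 1 + 0
= 1122 * (1122 - 1) / 2
= 1122 * 1121 / 2
= 628881


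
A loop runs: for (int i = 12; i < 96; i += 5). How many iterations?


Loop starts at i = 12, increments by 5, stops when i >= 96.
Number of iterations = ceil((96 - 12) / 5)
= ceil(84 / 5)
= 17


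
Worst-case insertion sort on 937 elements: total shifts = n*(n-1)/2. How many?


Sum of shifts = 1 + 2 + 3 + ... + 936
= 937 * 936 / 2
= 877032 / 2
= 438516


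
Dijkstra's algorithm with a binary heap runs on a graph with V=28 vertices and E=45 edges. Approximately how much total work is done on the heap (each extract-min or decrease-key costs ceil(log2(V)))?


Dijkstra with a binary heap: each vertex is extracted once, each edge may relax once.
Each heap operation costs O(log V).
V + E = 28 + 45 = 73
ceil(log2(28)) = 5 (since 2^4 = 16 < 28 <= 32 = 2^5)
Total heap work = (V+E) * ceil(log2(V)) = 73 * 5 = 365


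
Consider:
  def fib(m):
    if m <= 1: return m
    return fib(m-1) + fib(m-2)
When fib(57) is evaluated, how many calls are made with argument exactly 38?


Let N(m) = number of times fib(m) is called while evaluating fib(57).
N(57) = 1 (the initial call).
N(56) = 1 (only fib(57) calls it).
For 1 <= m <= 55: fib(m) is called by fib(m+1) and fib(m+2), so
  N(m) = N(m+1) + N(m+2).
fib(0) is called only by fib(2), so N(0) = N(2).
Walk down from m=57:
  N(57)=1, N(56)=1, N(55)=2, N(54)=3, N(53)=5, N(52)=8, N(51)=13, N(50)=21, N(49)=34, N(48)=55, N(47)=89, N(46)=144, N(45)=233, N(44)=377, N(43)=610, N(42)=987, N(41)=1597, N(40)=2584, N(39)=4181, N(38)=6765
N(38) = 6765


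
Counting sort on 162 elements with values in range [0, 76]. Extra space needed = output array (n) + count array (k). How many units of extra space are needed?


Output array size: 162 (to store sorted result)
Count array size: 77 (one slot per possible value, range 0 to 76)
Total extra space = 162 + 77 = 239


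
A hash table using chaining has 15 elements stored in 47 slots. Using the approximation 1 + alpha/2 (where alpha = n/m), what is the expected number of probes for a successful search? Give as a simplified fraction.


Load factor alpha = n/m = 15/47
Expected probes = 1 + alpha/2 = 1 + 15/(2*47)
= 1 + 15/94
= 94/94 + 15/94
= 109/94


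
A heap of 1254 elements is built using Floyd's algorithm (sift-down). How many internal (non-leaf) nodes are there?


Leaf nodes occupy roughly half the array.
Sift-down is called for each internal node, starting from the last one.
Internal nodes = floor(n/2) = floor(1254/2) = 627


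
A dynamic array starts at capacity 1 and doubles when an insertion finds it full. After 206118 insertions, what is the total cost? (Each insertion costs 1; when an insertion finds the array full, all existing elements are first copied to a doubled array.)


Insertion cost: 206118 (one per element)
Resizes occur just before inserting elements 2, 3, 5, 9, ...
Elements copied at each resize: 1 + 2 + 4 + 8 + 16 + 32 + 64 + 128 + 256 + 512 + 1024 + 2048 + 4096 + 8192 + 16384 + 32768 + 65536 + 131072
Sum of copies = 262143 (geometric series: 2^k - 1)
Total = 206118 + 262143 = 468261


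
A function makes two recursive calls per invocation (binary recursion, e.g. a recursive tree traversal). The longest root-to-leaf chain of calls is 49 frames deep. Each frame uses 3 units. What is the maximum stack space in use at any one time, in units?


Binary recursion: the two calls run one after the other, so only one root-to-leaf chain of frames is on the stack at a time.
Maximum depth (longest chain) = 49 frames
Each frame = 3 units
Max stack space = 49 * 3 = 147


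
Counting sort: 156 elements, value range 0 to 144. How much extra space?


n = 156 (output array)
k = 145 (count array for 145 distinct values)
Extra space = 156 + 145 = 301


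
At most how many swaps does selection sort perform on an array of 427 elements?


Each of the 426 passes places one element in its final position.
Pass 1: swap minimum into position 0
Pass 2: swap minimum of remaining into position 1
...
Pass 426: last two elements, one swap
Maximum swaps = 427 - 1 = 426


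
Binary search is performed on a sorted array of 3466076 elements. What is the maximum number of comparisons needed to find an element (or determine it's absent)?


Binary search halves the search space each comparison:
  Step 1: search space = 3466076 -> 1733038
  Step 2: search space = 1733038 -> 866519
  Step 3: search space = 866519 -> 433259
  Step 4: search space = 433259 -> 216629
  Step 5: search space = 216629 -> 108314
  Step 6: search space = 108314 -> 54157
  Step 7: search space = 54157 -> 27078
  Step 8: search space = 27078 -> 13539
  Step 9: search space = 13539 -> 6769
  Step 10: search space = 6769 -> 3384
  Step 11: search space = 3384 -> 1692
  Step 12: search space = 1692 -> 846
  Step 13: search space = 846 -> 423
  Step 14: search space = 423 -> 211
  Step 15: search space = 211 -> 105
  Step 16: search space = 105 -> 52
  Step 17: search space = 52 -> 26
  Step 18: search space = 26 -> 13
  Step 19: search space = 13 -> 6
  Step 20: search space = 6 -> 3
  Step 21: search space = 3 -> 1
  Step 22: search space = 1 (final check)
Maximum comparisons = floor(log2(3466076)) + 1 = 21 + 1 = 22


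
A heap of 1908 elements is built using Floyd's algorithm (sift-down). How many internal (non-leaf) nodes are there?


Leaf nodes occupy roughly half the array.
Sift-down is called for each internal node, starting from the last one.
Internal nodes = floor(n/2) = floor(1908/2) = 954


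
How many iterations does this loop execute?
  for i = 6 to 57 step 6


The loop variable i takes values starting at 6 and increments by 6 each iteration.
Sequence: i = 6, 12, 18, 24, 30, 36, 42, 48, 54
The upper bound 57 is inclusive, so the count is floor((last - first) / step) + 1:
floor((57 - 6) / 6) + 1 = floor(51/6) + 1 = 8 + 1 = 9


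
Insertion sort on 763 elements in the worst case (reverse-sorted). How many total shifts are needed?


In the worst case (reverse-sorted), each element shifts past all previous:
  Element 1: 1 shifts
  Element 2: 2 shifts
  Element 3: 3 shifts
  Element 4: 4 shifts
  Element 5: 5 shifts
  ...
  Element 762: 762 shifts
Total = 1 + 2 + ... + 762
= 763*(763-1)/2 = 290703


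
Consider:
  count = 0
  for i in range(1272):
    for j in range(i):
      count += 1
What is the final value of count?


For each i, the inner loop runs i times:
  i=0: inner runs 0 times
  i=1: inner runs 1 time
  i=2: inner runs 2 times
  i=3: inner runs 3 times
  i=4: inner runs 4 times
  i=5: inner runs 5 times
  i=6: inner runs 6 times
  i=7: inner runs 7 times
  ...
Total = 0 + 1 + 2 + ... + 1271 = 1272*(1272-1)/2 = 808356


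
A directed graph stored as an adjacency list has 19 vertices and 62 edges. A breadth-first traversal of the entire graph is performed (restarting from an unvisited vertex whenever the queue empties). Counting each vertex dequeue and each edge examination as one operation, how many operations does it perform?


A full BFS traversal dequeues each vertex once and examines each edge once.
Vertex visits: 19
Edge visits: 62
V + E = 19 + 62 = 81


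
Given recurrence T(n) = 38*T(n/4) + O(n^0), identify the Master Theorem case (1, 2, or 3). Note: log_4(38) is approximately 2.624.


Master Theorem parameters: a=38, b=4, c=0
log_b(a) = 2.624
Compare b^c with a: 4^0 = 1 < 38, so c < log_b(a).
Comparing c=0 vs log_b(a)=2.624:
0 < 2.624 => Case 1
Result: T(n) = O(n^(log_4 38)) ~ O(n^2.624)
Master Theorem case = 1


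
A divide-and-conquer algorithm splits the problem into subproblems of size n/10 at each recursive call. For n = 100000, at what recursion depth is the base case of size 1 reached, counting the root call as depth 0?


At each depth, the problem size is divided by 10:
  Depth 0: problem size = 100000
  Depth 1: problem size = 10000
  Depth 2: problem size = 1000
  Depth 3: problem size = 100
  Depth 4: problem size = 10
  Depth 5: problem size = 1 (base case)
The base case is reached at depth log_10(100000) = 5 (the tree has 6 levels counting depth 0, but the depth asked for is 5).
Recursion depth = 5


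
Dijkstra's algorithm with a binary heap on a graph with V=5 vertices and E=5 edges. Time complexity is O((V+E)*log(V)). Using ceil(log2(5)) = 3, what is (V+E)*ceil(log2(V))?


Dijkstra with a binary heap: each vertex is extracted once, each edge may relax once.
Each heap operation costs O(log V).
V + E = 5 + 5 = 10
ceil(log2(5)) = 3 (since 2^2 = 4 < 5 <= 8 = 2^3)
Total heap work = (V+E) * ceil(log2(V)) = 10 * 3 = 30


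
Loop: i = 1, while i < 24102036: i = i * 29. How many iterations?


i multiplies by 29 each step:
i = 1 -> 29 -> 841 -> 24389 -> 707281 -> 20511149 -> 594823321 (stop)
Iterations = ceil(log_29(24102036)) = 6


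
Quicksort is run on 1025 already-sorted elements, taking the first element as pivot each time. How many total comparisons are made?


Sum of comparisons per partition:
1024 + 1023 + ... + 1 + 0
= 1025 * (1025 - 1) / 2
= 1025 * 1024 / 2
= 524800


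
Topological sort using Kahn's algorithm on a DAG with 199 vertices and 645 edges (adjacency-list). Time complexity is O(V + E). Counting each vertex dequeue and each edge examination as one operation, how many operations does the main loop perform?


Kahn's algorithm:
  1. Compute in-degrees: O(V + E)
  2. Process queue: each vertex dequeued once (O(V))
     each edge examined once (O(E))
Total = V + E = 199 + 645 = 844


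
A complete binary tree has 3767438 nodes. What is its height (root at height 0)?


In a complete binary tree, level k holds nodes 2^k .. 2^(k+1)-1 (1-indexed).
Height = floor(log2(n)) = floor(log2(3767438)) = 21
Check: 2^21 = 2097152 <= 3767438 < 4194304 = 2^22


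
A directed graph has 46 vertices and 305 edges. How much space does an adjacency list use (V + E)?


Adjacency list: one list head per vertex + one entry per edge
Vertex heads: 46
Edge entries: 305
Total = 46 + 305 = 351


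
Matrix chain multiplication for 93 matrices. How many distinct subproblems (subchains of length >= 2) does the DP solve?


Subproblems are indexed by (i, j) where i < j.
Number of such pairs = n*(n-1)/2
= 93 * 92 / 2
= 4278


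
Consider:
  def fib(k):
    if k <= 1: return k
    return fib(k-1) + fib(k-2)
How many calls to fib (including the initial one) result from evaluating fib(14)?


Let C(m) = total calls to evaluate fib(m). Then C(0)=C(1)=1, and
C(m) = 1 + C(m-1) + C(m-2) for m >= 2.
Build the table (each entry = 1 + previous two):
  C(0) = 1
  C(1) = 1
  C(2) = 1 + 1 + 1 = 3
  C(3) = 1 + 3 + 1 = 5
  C(4) = 1 + 5 + 3 = 9
  C(5) = 1 + 9 + 5 = 15
  C(6) = 1 + 15 + 9 = 25
  C(7) = 1 + 25 + 15 = 41
  C(8) = 1 + 41 + 25 = 67
  C(9) = 1 + 67 + 41 = 109
  C(10) = 1 + 109 + 67 = 177
  C(11) = 1 + 177 + 109 = 287
  C(12) = 1 + 287 + 177 = 465
  C(13) = 1 + 465 + 287 = 753
  C(14) = 1 + 753 + 465 = 1219
Total calls for fib(14) = 1219


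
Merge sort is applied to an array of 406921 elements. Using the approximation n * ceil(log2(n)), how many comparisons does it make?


Merge sort divides the array into halves recursively.
Number of levels = ceil(log2(406921)) = 19
At each level, approximately n = 406921 comparisons are needed for merging.
Total comparisons ~ n * ceil(log2(n)) = 406921 * 19 = 7731499


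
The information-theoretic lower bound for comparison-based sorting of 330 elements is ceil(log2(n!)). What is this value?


A binary decision tree of height h has at most 2^h leaves and needs at least n! of them, so h >= ceil(log2(n!)).
330! is far too large to multiply out, so use Stirling's series:
  ln(n!) ~ n ln n - n + (1/2) ln(2 pi n) + 1/(12n)  (error below 1/(360 n^3), negligible here)
  ln(330) = 5.7990927
  n ln n = 330 * 5.7990927 = 1913.7006
  (1/2) ln(2 pi * 330) = (1/2) ln(2073.4512) = 3.8185
  1/(12*330) = 0.0003
  ln(330!) ~ 1913.7006 - 330 + 3.8185 + 0.0003 = 1587.5194
Convert to base 2: log2(330!) = 1587.5194 / ln 2 = 1587.5194 / 0.69314718 = 2290.3064
ceil(2290.3064) = 2291


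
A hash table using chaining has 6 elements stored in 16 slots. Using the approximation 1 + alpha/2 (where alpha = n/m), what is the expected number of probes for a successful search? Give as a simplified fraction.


Load factor alpha = n/m = 6/16
Expected probes = 1 + alpha/2 = 1 + 6/(2*16)
= 1 + 6/32
= 32/32 + 6/32
= 38/32
Simplify: 19/16


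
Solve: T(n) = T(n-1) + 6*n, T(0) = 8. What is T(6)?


Expanding the recurrence:
T(6) = T(5) + 6*6
       = T(4) + 6*5 + 6*6
       ...
       = T(0) + 6*(1 + 2 + ... + 6)
       = 8 + 6 * 6*7/2
       = 8 + 6 * 21
       = 8 + 126 = 134


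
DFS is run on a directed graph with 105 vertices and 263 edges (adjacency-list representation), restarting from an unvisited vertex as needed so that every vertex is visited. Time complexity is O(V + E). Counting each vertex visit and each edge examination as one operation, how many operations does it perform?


A full DFS traversal processes each vertex exactly once (push/pop on stack).
Each directed edge is examined once.
V = 105, E = 263
V + E = 368


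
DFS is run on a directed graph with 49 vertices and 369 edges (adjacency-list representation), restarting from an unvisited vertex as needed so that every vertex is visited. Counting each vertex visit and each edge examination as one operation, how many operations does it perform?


A full DFS traversal processes each vertex exactly once (push/pop on stack).
Each directed edge is examined once.
V = 49, E = 369
V + E = 418


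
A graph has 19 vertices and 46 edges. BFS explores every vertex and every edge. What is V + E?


A full BFS traversal dequeues each vertex once and examines each edge once.
Vertex visits: 19
Edge visits: 46
V + E = 19 + 46 = 65


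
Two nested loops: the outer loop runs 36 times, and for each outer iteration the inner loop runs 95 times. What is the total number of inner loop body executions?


Outer loop: 36 iterations
Inner loop: 95 iterations per outer iteration
Total = 36 * 95 = 3420


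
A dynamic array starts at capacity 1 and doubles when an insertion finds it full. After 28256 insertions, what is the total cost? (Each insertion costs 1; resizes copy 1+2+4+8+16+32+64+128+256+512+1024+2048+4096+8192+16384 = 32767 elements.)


Insertion cost: 28256 (one per element)
Resizes occur just before inserting elements 2, 3, 5, 9, ...
Elements copied at each resize: 1 + 2 + 4 + 8 + 16 + 32 + 64 + 128 + 256 + 512 + 1024 + 2048 + 4096 + 8192 + 16384
Sum of copies = 32767 (geometric series: 2^k - 1)
Total = 28256 + 32767 = 61023


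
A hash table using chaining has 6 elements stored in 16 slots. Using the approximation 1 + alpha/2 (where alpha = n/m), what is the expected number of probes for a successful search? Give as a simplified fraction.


Load factor alpha = n/m = 6/16
Expected probes = 1 + alpha/2 = 1 + 6/(2*16)
= 1 + 6/32
= 32/32 + 6/32
= 38/32
Simplify: 19/16


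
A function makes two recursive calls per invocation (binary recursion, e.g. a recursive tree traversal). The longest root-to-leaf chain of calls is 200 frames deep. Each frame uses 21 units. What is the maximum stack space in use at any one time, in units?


Binary recursion: the two calls run one after the other, so only one root-to-leaf chain of frames is on the stack at a time.
Maximum depth (longest chain) = 200 frames
Each frame = 21 units
Max stack space = 200 * 21 = 4200


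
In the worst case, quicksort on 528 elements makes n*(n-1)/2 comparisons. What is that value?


Sum of comparisons per partition:
527 + 526 + ... + 1 + 0
= 528 * (528 - 1) / 2
= 528 * 527 / 2
= 139128


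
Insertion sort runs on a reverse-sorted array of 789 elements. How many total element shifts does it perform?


Sum of shifts = 1 + 2 + 3 + ... + 788
= 789 * 788 / 2
= 621732 / 2
= 310866


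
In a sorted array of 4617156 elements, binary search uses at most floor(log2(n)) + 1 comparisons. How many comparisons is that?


Halving sequence: 4617156 -> 2308578 -> 1154289 -> 577144 -> 288572 -> 144286 -> 72143 -> 36071 -> 18035 -> 9017 -> 4508 -> 2254 -> 1127 -> 563 -> 281 -> 140 -> 70 -> 35 -> 17 -> 8 -> 4 -> 2 -> 1
Number of halvings = 22
Max comparisons = 22 + 1 = 23


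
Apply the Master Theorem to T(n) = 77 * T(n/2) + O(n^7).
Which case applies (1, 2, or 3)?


The Master Theorem: T(n) = a*T(n/b) + O(n^c)
  a = 77, b = 2, c = 7
log_b(a) = log_2(77) ~ 6.267
Compare b^c with a: 2^7 = 128 > 77, so c > log_b(a).
Since c > log_b(a), Case 3 applies.
T(n) = O(n^7)
Master Theorem case = 3


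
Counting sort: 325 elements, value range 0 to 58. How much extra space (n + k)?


n = 325 (output array)
k = 59 (count array for 59 distinct values)
Extra space = 325 + 59 = 384


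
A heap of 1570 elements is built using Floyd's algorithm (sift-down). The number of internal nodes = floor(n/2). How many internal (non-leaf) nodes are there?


Leaf nodes occupy roughly half the array.
Sift-down is called for each internal node, starting from the last one.
Internal nodes = floor(n/2) = floor(1570/2) = 785


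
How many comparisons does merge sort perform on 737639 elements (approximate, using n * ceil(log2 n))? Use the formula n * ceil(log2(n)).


Recursion depth: ceil(log2(737639)) = 20
Each recursion level merges n = 737639 elements
Total = 737639 * 20 = 14752780


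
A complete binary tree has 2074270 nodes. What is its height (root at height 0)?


In a complete binary tree, level k holds nodes 2^k .. 2^(k+1)-1 (1-indexed).
Height = floor(log2(n)) = floor(log2(2074270)) = 20
Check: 2^20 = 1048576 <= 2074270 < 2097152 = 2^21


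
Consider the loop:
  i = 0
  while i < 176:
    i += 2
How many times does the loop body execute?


Starting at i = 0, each iteration adds 2.
Iterations until i >= 176:
  Iteration 1: i = 0 -> i = 2
  Iteration 2: i = 2 -> i = 4
  Iteration 3: i = 4 -> i = 6
  Iteration 4: i = 6 -> i = 8
  Iteration 5: i = 8 -> i = 10
  Iteration 6: i = 10 -> i = 12
  Iteration 7: i = 12 -> i = 14
  Iteration 8: i = 14 -> i = 16
  ... continuing ...
Total iterations = ceil(176/2) = 88


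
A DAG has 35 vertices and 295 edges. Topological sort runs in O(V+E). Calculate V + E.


V = 35 (vertex processing)
E = 295 (edge processing)
V + E = 35 + 295 = 330


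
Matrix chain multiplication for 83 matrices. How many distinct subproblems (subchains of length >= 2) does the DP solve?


Subproblems are indexed by (i, j) where i < j.
Number of such pairs = n*(n-1)/2
= 83 * 82 / 2
= 3403


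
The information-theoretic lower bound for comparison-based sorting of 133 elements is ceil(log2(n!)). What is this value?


A binary decision tree of height h has at most 2^h leaves and needs at least n! of them, so h >= ceil(log2(n!)).
133! is far too large to multiply out, so use Stirling's series:
  ln(n!) ~ n ln n - n + (1/2) ln(2 pi n) + 1/(12n)  (error below 1/(360 n^3), negligible here)
  ln(133) = 4.8903491
  n ln n = 133 * 4.8903491 = 650.4164
  (1/2) ln(2 pi * 133) = (1/2) ln(835.6636) = 3.3641
  1/(12*133) = 0.0006
  ln(133!) ~ 650.4164 - 133 + 3.3641 + 0.0006 = 520.7811
Convert to base 2: log2(133!) = 520.7811 / ln 2 = 520.7811 / 0.69314718 = 751.3283
ceil(751.3283) = 752


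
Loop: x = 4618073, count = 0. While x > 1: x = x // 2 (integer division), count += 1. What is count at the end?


The variable x halves each step:
x = 4618073 -> 2309036 -> 1154518 -> 577259 -> 288629 -> 144314 -> 72157 -> 36078 -> 18039 -> 9019 -> 4509 -> 2254 -> 1127 -> 563 -> 281 -> 140 -> 70 -> 35 -> 17 -> 8 -> 4 -> 2 -> 1
Number of halvings = floor(log2(4618073)) = 22


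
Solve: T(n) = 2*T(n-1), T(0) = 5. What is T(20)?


Unrolling:
T(20) = 2*T(19) = 2^2*T(18) = ... = 2^20*T(0)
= 2^20 * 5
= 1048576 * 5 = 5242880


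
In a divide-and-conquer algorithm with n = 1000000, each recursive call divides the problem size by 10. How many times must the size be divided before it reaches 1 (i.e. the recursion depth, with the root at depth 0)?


Number of divisions = log_10(1000000)
Sizes: 1000000 -> 100000 -> 10000 -> 1000 -> 100 -> 10 -> 1 (6 divisions)
Recursion depth = 6


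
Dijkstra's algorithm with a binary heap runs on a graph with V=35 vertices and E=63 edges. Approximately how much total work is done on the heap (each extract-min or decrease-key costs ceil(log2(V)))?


Dijkstra with a binary heap: each vertex is extracted once, each edge may relax once.
Each heap operation costs O(log V).
V + E = 35 + 63 = 98
ceil(log2(35)) = 6 (since 2^5 = 32 < 35 <= 64 = 2^6)
Total heap work = (V+E) * ceil(log2(V)) = 98 * 6 = 588


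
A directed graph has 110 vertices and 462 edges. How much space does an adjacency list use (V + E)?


Adjacency list: one list head per vertex + one entry per edge
Vertex heads: 110
Edge entries: 462
Total = 110 + 462 = 572


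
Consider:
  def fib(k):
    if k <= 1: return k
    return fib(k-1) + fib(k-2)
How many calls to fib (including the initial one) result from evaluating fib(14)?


Let C(m) = total calls to evaluate fib(m). Then C(0)=C(1)=1, and
C(m) = 1 + C(m-1) + C(m-2) for m >= 2.
Build the table (each entry = 1 + previous two):
  C(0) = 1
  C(1) = 1
  C(2) = 1 + 1 + 1 = 3
  C(3) = 1 + 3 + 1 = 5
  C(4) = 1 + 5 + 3 = 9
  C(5) = 1 + 9 + 5 = 15
  C(6) = 1 + 15 + 9 = 25
  C(7) = 1 + 25 + 15 = 41
  C(8) = 1 + 41 + 25 = 67
  C(9) = 1 + 67 + 41 = 109
  C(10) = 1 + 109 + 67 = 177
  C(11) = 1 + 177 + 109 = 287
  C(12) = 1 + 287 + 177 = 465
  C(13) = 1 + 465 + 287 = 753
  C(14) = 1 + 753 + 465 = 1219
Total calls for fib(14) = 1219


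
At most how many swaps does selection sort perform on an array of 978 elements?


Each of the 977 passes places one element in its final position.
Pass 1: swap minimum into position 0
Pass 2: swap minimum of remaining into position 1
...
Pass 977: last two elements, one swap
Maximum swaps = 978 - 1 = 977


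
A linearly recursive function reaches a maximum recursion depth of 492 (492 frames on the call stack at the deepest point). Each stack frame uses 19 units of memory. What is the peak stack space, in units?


Maximum recursion depth = 492 frames
Memory per frame = 19 units
Total stack space = depth * frame_size
= 492 * 19 = 9348


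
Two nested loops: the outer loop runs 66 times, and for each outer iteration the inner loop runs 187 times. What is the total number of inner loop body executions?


Outer loop: 66 iterations
Inner loop: 187 iterations per outer iteration
Total = 66 * 187 = 12342
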